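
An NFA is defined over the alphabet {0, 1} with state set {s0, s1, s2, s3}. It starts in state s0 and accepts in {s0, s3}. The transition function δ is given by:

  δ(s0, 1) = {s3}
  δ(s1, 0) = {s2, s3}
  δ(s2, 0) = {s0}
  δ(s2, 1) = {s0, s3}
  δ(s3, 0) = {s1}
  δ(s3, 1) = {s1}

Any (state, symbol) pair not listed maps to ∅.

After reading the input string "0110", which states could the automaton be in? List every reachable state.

Start in {s0}.
Read '0': {s0} → ∅.
The set is empty and remains empty for the remaining 3 symbols.

∅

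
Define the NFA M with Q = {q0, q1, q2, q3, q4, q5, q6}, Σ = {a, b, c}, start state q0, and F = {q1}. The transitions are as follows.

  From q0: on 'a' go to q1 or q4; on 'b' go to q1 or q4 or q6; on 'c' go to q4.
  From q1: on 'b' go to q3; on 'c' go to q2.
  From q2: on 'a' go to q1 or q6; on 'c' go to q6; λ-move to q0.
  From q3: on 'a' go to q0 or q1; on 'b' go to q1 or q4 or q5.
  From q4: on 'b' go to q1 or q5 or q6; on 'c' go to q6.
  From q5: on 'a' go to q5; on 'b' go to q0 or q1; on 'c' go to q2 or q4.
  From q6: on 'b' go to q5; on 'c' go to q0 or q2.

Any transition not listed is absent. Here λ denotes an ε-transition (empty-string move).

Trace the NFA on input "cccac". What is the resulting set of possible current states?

{q0, q2, q6}

Start in {q0}.
Read 'c': q0→{q4}; now {q4}.
Read 'c': q4→{q6}; now {q6}.
Read 'c': q6→{q0, q2}; now {q0, q2}.
Read 'a': q0→{q1, q4}, q2→{q1, q6}; now {q1, q4, q6}.
Read 'c': q1→{q2}, q4→{q6}, q6→{q0, q2}; now {q0, q2, q6}.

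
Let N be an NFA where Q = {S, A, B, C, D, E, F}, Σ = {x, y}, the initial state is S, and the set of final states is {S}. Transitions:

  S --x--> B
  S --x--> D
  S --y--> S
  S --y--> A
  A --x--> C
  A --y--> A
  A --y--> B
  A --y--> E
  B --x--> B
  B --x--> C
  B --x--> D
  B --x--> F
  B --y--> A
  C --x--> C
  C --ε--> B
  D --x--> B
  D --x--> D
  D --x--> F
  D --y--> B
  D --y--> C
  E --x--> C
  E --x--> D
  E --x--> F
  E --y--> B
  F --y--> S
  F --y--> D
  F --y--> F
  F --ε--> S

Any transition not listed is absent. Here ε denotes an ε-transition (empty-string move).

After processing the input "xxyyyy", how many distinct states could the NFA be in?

7

Start in {S}.
Read 'x': S→{B, D}; now {B, D}.
Read 'x': B→{B, C, D, F}, D→{B, D, F}; union {B, C, D, F}; ε-closure = {S, B, C, D, F}.
Read 'y': S→{S, A}, B→{A}, C→∅, D→{B, C}, F→{S, D, F}; now {S, A, B, C, D, F}.
Read 'y': S→{S, A}, A→{A, B, E}, B→{A}, C→∅, D→{B, C}, F→{S, D, F}; now {S, A, B, C, D, E, F}.
Read 'y': S→{S, A}, A→{A, B, E}, B→{A}, C→∅, D→{B, C}, E→{B}, F→{S, D, F}; now {S, A, B, C, D, E, F}.
Read 'y': S→{S, A}, A→{A, B, E}, B→{A}, C→∅, D→{B, C}, E→{B}, F→{S, D, F}; now {S, A, B, C, D, E, F}.
That set has 7 states.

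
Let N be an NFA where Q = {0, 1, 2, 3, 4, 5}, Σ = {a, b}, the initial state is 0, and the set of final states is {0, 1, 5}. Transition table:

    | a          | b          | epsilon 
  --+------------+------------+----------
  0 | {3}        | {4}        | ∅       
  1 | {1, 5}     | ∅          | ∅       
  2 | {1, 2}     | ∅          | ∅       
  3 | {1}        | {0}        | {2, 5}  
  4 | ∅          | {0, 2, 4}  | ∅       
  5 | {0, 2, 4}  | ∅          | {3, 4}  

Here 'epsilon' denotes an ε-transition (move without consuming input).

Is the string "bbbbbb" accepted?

Yes

Start in {0}.
Read 'b': {0} → {4}.
Read 'b': {4} → {0, 2, 4}.
Read 'b': {0, 2, 4} → {0, 2, 4}.
Read 'b': {0, 2, 4} → {0, 2, 4}.
Read 'b': {0, 2, 4} → {0, 2, 4}.
Read 'b': {0, 2, 4} → {0, 2, 4}.
The final set {0, 2, 4} contains the accepting state 0.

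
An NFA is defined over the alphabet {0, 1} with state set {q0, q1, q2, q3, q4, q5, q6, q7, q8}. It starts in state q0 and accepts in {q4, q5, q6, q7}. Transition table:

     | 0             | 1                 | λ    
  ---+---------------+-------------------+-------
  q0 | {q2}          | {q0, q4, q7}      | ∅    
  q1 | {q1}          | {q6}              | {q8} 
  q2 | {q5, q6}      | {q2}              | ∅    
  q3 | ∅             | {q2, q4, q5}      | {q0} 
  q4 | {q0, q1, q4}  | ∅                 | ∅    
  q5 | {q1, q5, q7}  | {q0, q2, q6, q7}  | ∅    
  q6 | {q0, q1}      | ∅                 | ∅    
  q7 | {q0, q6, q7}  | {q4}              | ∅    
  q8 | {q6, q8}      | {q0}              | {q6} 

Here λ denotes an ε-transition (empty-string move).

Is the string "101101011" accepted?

Start in {q0}.
Read '1': {q0} → {q0, q4, q7}.
Read '0': {q0, q4, q7} → {q0, q1, q2, q4, q6, q7, q8}.
Read '1': {q0, q1, q2, q4, q6, q7, q8} → {q0, q2, q4, q6, q7}.
Read '1': {q0, q2, q4, q6, q7} → {q0, q2, q4, q7}.
Read '0': {q0, q2, q4, q7} → {q0, q1, q2, q4, q5, q6, q7, q8}.
Read '1': {q0, q1, q2, q4, q5, q6, q7, q8} → {q0, q2, q4, q6, q7}.
Read '0': {q0, q2, q4, q6, q7} → {q0, q1, q2, q4, q5, q6, q7, q8}.
Read '1': {q0, q1, q2, q4, q5, q6, q7, q8} → {q0, q2, q4, q6, q7}.
Read '1': {q0, q2, q4, q6, q7} → {q0, q2, q4, q7}.
The final set {q0, q2, q4, q7} contains the accepting states q4, q7.

Yes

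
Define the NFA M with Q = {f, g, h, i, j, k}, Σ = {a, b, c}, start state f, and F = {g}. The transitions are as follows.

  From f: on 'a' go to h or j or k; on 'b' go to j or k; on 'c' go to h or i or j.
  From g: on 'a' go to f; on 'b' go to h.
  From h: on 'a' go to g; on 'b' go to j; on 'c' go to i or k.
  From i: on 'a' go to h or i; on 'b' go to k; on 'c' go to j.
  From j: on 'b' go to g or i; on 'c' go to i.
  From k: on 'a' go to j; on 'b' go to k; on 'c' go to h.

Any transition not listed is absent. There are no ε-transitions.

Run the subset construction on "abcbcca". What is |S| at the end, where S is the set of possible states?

3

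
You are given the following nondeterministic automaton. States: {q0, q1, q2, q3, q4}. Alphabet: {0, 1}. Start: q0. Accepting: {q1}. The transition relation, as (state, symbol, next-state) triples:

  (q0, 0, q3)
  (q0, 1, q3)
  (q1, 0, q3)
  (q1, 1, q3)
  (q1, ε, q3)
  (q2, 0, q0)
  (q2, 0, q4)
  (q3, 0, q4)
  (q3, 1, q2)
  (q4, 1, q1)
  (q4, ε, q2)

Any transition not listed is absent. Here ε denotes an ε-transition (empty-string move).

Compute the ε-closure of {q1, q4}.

Begin with {q1, q4}.
ε-move q4 → q2; add q2.
ε-move q1 → q3; add q3.

{q1, q2, q3, q4}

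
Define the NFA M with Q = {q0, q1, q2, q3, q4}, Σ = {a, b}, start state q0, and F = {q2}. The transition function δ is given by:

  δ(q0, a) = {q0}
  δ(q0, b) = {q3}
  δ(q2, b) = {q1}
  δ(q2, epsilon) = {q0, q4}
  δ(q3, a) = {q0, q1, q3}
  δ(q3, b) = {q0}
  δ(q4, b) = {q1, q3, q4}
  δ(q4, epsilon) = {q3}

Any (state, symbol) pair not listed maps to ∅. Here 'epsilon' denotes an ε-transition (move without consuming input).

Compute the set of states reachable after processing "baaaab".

{q0, q3}

Start in {q0}.
Read 'b': q0→{q3}; now {q3}.
Read 'a': q3→{q0, q1, q3}; now {q0, q1, q3}.
Read 'a': q0→{q0}, q1→∅, q3→{q0, q1, q3}; now {q0, q1, q3}.
Read 'a': q0→{q0}, q1→∅, q3→{q0, q1, q3}; now {q0, q1, q3}.
Read 'a': q0→{q0}, q1→∅, q3→{q0, q1, q3}; now {q0, q1, q3}.
Read 'b': q0→{q3}, q1→∅, q3→{q0}; now {q0, q3}.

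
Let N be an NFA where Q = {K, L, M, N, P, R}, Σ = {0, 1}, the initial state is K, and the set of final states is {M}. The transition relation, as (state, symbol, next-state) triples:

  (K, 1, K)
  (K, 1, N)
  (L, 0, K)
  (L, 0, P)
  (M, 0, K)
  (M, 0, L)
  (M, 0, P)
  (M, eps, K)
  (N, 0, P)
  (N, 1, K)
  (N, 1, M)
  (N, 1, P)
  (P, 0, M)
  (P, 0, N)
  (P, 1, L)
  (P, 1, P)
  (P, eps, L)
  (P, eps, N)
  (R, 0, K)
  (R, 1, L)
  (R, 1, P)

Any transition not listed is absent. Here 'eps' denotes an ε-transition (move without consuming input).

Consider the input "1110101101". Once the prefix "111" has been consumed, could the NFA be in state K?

Yes

Start in {K}.
Read '1': {K} → {K, N}.
Read '1': {K, N} → {K, L, M, N, P}.
Read '1': {K, L, M, N, P} → {K, L, M, N, P}.
State K is in {K, L, M, N, P}.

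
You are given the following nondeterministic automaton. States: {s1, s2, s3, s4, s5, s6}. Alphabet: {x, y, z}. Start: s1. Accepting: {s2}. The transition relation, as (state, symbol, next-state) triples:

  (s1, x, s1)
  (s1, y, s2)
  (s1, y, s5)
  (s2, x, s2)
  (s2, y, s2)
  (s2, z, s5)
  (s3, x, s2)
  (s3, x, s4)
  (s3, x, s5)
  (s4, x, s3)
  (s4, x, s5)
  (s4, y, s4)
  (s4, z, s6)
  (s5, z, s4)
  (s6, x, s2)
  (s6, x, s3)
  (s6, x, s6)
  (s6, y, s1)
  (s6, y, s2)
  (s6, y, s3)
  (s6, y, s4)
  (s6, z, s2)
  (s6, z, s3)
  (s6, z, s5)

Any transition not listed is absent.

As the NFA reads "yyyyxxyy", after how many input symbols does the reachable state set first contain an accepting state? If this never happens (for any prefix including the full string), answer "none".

1

Start in {s1}.
Read 'y': s1→{s2, s5}; now {s2, s5}.
None of the earlier sets intersect F, but {s2, s5} does.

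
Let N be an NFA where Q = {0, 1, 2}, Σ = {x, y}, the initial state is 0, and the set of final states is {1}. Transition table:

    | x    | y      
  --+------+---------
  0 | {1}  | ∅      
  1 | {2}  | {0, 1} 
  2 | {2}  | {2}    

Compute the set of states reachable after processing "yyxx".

∅

Start in {0}.
Read 'y': {0} → ∅.
The set is empty and remains empty for the remaining 3 symbols.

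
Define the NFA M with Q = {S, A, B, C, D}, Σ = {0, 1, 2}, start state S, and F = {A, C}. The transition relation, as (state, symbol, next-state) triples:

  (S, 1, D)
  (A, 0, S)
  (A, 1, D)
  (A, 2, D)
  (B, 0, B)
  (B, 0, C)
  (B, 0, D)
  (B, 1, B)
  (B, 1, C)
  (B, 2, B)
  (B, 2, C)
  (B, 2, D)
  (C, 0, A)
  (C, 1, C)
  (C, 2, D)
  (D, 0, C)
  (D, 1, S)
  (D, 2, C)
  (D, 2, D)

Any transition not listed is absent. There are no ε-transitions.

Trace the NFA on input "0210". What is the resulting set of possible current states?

Start in {S}.
Read '0': S→∅; now ∅.
The set is empty and remains empty for the remaining 3 symbols.

∅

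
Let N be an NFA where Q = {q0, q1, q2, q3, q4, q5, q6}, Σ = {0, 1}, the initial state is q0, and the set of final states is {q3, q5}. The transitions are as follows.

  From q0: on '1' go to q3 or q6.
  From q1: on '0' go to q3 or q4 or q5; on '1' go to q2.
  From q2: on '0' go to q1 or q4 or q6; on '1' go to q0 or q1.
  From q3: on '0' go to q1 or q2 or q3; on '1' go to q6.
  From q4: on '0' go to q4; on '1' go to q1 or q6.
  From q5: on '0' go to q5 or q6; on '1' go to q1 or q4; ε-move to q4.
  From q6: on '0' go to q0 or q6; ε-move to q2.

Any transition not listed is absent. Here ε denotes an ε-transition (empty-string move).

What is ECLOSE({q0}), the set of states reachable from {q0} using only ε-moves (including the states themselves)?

Begin with {q0}.
No ε-moves leave this set, so the closure equals the set itself.

{q0}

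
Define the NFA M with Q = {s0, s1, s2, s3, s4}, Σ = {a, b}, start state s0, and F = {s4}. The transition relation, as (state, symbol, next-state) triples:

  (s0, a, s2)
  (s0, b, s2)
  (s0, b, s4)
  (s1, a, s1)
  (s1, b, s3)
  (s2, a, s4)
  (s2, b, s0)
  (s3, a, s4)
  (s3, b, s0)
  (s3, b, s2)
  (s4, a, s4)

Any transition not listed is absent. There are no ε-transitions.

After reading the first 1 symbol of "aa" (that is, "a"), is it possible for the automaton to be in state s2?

Start in {s0}.
Read 'a': s0→{s2}; now {s2}.
State s2 is in {s2}.

Yes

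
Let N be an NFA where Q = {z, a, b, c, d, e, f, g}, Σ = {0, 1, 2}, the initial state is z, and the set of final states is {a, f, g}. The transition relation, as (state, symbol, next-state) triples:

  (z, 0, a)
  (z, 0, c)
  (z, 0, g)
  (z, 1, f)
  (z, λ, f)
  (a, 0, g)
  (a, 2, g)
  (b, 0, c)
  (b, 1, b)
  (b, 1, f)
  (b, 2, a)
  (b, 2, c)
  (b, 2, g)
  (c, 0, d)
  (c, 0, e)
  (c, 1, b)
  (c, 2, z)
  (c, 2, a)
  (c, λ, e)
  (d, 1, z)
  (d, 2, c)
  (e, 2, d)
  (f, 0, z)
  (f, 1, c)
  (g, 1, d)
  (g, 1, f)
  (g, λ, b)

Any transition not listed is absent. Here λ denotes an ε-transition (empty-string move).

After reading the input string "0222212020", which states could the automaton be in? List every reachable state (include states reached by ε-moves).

{z, a, b, c, d, e, f, g}

Start: ε-closure({z}) = {z, f}.
Read '0': {z, f} → {z, a, b, c, e, f, g}.
Read '2': {z, a, b, c, e, f, g} → {z, a, b, c, d, e, f, g}.
Read '2': {z, a, b, c, d, e, f, g} → {z, a, b, c, d, e, f, g}.
Read '2': {z, a, b, c, d, e, f, g} → {z, a, b, c, d, e, f, g}.
Read '2': {z, a, b, c, d, e, f, g} → {z, a, b, c, d, e, f, g}.
Read '1': {z, a, b, c, d, e, f, g} → {z, b, c, d, e, f}.
Read '2': {z, b, c, d, e, f} → {z, a, b, c, d, e, f, g}.
Read '0': {z, a, b, c, d, e, f, g} → {z, a, b, c, d, e, f, g}.
Read '2': {z, a, b, c, d, e, f, g} → {z, a, b, c, d, e, f, g}.
Read '0': {z, a, b, c, d, e, f, g} → {z, a, b, c, d, e, f, g}.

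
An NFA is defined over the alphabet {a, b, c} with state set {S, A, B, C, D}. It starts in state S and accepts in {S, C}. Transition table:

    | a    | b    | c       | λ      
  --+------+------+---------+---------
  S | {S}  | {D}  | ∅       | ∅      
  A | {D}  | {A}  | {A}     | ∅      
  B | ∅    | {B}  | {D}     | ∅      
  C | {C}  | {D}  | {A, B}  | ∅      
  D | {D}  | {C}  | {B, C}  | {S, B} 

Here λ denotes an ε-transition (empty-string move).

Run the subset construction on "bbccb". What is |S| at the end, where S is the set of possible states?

5

Start in {S}.
Read 'b': {S} → {S, B, D}.
Read 'b': {S, B, D} → {S, B, C, D}.
Read 'c': {S, B, C, D} → {S, A, B, C, D}.
Read 'c': {S, A, B, C, D} → {S, A, B, C, D}.
Read 'b': {S, A, B, C, D} → {S, A, B, C, D}.
That set has 5 states.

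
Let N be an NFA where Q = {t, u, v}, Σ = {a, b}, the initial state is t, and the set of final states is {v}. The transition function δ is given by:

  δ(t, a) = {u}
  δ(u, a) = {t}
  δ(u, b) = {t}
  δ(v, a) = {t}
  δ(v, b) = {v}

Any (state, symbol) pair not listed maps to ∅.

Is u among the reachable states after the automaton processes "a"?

Yes

Start in {t}.
Read 'a': {t} → {u}.
State u is in {u}.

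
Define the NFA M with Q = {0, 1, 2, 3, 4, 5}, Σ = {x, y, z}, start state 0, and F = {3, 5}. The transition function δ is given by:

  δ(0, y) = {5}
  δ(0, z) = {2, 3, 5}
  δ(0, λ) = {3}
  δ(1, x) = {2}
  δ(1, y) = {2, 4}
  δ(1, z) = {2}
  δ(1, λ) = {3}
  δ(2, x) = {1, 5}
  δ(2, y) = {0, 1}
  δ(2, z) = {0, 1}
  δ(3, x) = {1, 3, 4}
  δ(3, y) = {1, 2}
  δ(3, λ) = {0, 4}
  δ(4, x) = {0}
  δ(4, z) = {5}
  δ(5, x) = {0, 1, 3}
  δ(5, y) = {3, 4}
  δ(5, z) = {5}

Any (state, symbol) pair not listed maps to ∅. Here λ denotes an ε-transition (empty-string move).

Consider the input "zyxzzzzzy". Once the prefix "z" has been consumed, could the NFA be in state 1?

No

Start: ε-closure({0}) = {0, 3, 4}.
Read 'z': 0→{2, 3, 5}, 3→∅, 4→{5}; union {2, 3, 5}; ε-closure = {0, 2, 3, 4, 5}.
State 1 is not in {0, 2, 3, 4, 5}.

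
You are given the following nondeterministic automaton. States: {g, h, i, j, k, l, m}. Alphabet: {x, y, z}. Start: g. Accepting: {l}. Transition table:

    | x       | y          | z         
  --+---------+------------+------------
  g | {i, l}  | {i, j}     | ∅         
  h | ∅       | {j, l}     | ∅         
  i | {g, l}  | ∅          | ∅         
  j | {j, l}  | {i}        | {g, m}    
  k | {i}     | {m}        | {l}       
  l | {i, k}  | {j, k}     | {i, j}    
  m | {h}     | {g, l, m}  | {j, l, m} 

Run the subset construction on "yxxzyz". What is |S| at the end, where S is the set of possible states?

Start in {g}.
Read 'y': {g} → {i, j}.
Read 'x': {i, j} → {g, j, l}.
Read 'x': {g, j, l} → {i, j, k, l}.
Read 'z': {i, j, k, l} → {g, i, j, l, m}.
Read 'y': {g, i, j, l, m} → {g, i, j, k, l, m}.
Read 'z': {g, i, j, k, l, m} → {g, i, j, l, m}.
That set has 5 states.

5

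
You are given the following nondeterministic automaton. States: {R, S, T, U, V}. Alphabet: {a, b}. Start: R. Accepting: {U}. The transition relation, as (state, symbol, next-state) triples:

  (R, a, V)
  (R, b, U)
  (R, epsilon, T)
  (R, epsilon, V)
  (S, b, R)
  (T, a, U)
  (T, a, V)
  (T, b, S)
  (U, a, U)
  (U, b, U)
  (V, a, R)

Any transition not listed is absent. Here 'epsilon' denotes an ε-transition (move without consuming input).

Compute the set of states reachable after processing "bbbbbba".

{R, T, U, V}

Start: ε-closure({R}) = {R, T, V}.
Read 'b': R→{U}, T→{S}, V→∅; now {S, U}.
Read 'b': S→{R}, U→{U}; union {R, U}; ε-closure = {R, T, U, V}.
Read 'b': R→{U}, T→{S}, U→{U}, V→∅; now {S, U}.
Read 'b': S→{R}, U→{U}; union {R, U}; ε-closure = {R, T, U, V}.
Read 'b': R→{U}, T→{S}, U→{U}, V→∅; now {S, U}.
Read 'b': S→{R}, U→{U}; union {R, U}; ε-closure = {R, T, U, V}.
Read 'a': R→{V}, T→{U, V}, U→{U}, V→{R}; union {R, U, V}; ε-closure = {R, T, U, V}.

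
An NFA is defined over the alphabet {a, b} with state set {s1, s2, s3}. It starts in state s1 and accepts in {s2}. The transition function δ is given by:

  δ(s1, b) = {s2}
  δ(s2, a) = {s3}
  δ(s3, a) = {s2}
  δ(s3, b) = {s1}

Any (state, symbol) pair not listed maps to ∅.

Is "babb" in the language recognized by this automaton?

Start in {s1}.
Read 'b': s1→{s2}; now {s2}.
Read 'a': s2→{s3}; now {s3}.
Read 'b': s3→{s1}; now {s1}.
Read 'b': s1→{s2}; now {s2}.
The final set {s2} contains the accepting state s2.

Yes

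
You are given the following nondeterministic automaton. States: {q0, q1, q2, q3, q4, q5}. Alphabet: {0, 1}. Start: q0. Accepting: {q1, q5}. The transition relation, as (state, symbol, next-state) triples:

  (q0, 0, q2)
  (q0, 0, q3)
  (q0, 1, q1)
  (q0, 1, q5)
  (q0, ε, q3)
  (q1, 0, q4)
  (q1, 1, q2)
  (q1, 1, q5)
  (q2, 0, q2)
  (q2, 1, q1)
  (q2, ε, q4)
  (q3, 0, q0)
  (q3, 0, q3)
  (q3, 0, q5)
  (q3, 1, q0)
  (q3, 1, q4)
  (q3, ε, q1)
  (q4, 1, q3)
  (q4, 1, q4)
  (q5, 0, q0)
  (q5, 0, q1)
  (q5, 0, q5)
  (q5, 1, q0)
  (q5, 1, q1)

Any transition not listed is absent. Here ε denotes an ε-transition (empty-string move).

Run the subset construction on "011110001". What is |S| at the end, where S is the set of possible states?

Start: ε-closure({q0}) = {q0, q1, q3}.
Read '0': q0→{q2, q3}, q1→{q4}, q3→{q0, q3, q5}; union {q0, q2, q3, q4, q5}; ε-closure = {q0, q1, q2, q3, q4, q5}.
Read '1': q0→{q1, q5}, q1→{q2, q5}, q2→{q1}, q3→{q0, q4}, q4→{q3, q4}, q5→{q0, q1}; now {q0, q1, q2, q3, q4, q5}.
Read '1': q0→{q1, q5}, q1→{q2, q5}, q2→{q1}, q3→{q0, q4}, q4→{q3, q4}, q5→{q0, q1}; now {q0, q1, q2, q3, q4, q5}.
Read '1': q0→{q1, q5}, q1→{q2, q5}, q2→{q1}, q3→{q0, q4}, q4→{q3, q4}, q5→{q0, q1}; now {q0, q1, q2, q3, q4, q5}.
Read '1': q0→{q1, q5}, q1→{q2, q5}, q2→{q1}, q3→{q0, q4}, q4→{q3, q4}, q5→{q0, q1}; now {q0, q1, q2, q3, q4, q5}.
Read '0': q0→{q2, q3}, q1→{q4}, q2→{q2}, q3→{q0, q3, q5}, q4→∅, q5→{q0, q1, q5}; now {q0, q1, q2, q3, q4, q5}.
Read '0': q0→{q2, q3}, q1→{q4}, q2→{q2}, q3→{q0, q3, q5}, q4→∅, q5→{q0, q1, q5}; now {q0, q1, q2, q3, q4, q5}.
Read '0': q0→{q2, q3}, q1→{q4}, q2→{q2}, q3→{q0, q3, q5}, q4→∅, q5→{q0, q1, q5}; now {q0, q1, q2, q3, q4, q5}.
Read '1': q0→{q1, q5}, q1→{q2, q5}, q2→{q1}, q3→{q0, q4}, q4→{q3, q4}, q5→{q0, q1}; now {q0, q1, q2, q3, q4, q5}.
That set has 6 states.

6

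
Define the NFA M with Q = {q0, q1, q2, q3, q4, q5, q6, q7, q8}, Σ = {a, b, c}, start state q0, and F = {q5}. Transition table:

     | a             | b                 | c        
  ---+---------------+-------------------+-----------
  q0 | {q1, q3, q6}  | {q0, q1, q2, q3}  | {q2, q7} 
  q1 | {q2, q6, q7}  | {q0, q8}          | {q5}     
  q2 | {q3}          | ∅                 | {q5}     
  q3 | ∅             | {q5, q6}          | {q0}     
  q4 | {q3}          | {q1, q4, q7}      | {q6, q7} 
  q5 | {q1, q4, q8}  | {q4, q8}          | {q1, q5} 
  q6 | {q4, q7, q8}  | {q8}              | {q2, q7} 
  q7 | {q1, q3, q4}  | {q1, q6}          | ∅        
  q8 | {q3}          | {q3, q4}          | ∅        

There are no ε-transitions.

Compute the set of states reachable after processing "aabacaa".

{q1, q2, q3, q4, q6, q7, q8}

Start in {q0}.
Read 'a': q0→{q1, q3, q6}; now {q1, q3, q6}.
Read 'a': q1→{q2, q6, q7}, q3→∅, q6→{q4, q7, q8}; now {q2, q4, q6, q7, q8}.
Read 'b': q2→∅, q4→{q1, q4, q7}, q6→{q8}, q7→{q1, q6}, q8→{q3, q4}; now {q1, q3, q4, q6, q7, q8}.
Read 'a': q1→{q2, q6, q7}, q3→∅, q4→{q3}, q6→{q4, q7, q8}, q7→{q1, q3, q4}, q8→{q3}; now {q1, q2, q3, q4, q6, q7, q8}.
Read 'c': q1→{q5}, q2→{q5}, q3→{q0}, q4→{q6, q7}, q6→{q2, q7}, q7→∅, q8→∅; now {q0, q2, q5, q6, q7}.
Read 'a': q0→{q1, q3, q6}, q2→{q3}, q5→{q1, q4, q8}, q6→{q4, q7, q8}, q7→{q1, q3, q4}; now {q1, q3, q4, q6, q7, q8}.
Read 'a': q1→{q2, q6, q7}, q3→∅, q4→{q3}, q6→{q4, q7, q8}, q7→{q1, q3, q4}, q8→{q3}; now {q1, q2, q3, q4, q6, q7, q8}.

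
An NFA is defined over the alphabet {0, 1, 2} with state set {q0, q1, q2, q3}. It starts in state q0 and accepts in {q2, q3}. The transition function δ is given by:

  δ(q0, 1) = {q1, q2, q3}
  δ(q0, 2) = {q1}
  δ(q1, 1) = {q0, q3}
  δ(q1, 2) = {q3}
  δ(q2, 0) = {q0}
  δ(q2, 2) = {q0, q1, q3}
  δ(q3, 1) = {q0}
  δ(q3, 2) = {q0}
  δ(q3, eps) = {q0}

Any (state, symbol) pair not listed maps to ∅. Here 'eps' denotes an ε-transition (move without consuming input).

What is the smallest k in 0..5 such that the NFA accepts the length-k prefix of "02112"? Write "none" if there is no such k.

Start in {q0}.
Read '0': q0→∅; now ∅.
The set is empty and remains empty for the remaining 4 symbols.
No reachable set along the way intersects F.

none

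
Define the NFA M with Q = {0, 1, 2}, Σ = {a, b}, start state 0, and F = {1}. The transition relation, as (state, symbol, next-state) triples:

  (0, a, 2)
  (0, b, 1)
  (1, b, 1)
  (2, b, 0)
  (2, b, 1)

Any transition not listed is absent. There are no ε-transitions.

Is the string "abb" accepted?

Yes

Start in {0}.
Read 'a': 0→{2}; now {2}.
Read 'b': 2→{0, 1}; now {0, 1}.
Read 'b': 0→{1}, 1→{1}; now {1}.
The final set {1} contains the accepting state 1.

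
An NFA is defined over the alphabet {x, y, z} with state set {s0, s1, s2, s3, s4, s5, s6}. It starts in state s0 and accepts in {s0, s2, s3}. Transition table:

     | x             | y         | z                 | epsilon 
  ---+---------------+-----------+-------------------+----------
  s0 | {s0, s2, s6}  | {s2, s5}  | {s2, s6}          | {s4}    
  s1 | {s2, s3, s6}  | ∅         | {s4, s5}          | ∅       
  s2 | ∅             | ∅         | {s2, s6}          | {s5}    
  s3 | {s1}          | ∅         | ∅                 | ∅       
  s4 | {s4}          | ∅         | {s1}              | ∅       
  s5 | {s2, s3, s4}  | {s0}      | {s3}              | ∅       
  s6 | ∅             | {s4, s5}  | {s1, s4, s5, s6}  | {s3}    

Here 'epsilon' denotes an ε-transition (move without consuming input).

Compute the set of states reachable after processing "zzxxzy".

{s0, s4, s5}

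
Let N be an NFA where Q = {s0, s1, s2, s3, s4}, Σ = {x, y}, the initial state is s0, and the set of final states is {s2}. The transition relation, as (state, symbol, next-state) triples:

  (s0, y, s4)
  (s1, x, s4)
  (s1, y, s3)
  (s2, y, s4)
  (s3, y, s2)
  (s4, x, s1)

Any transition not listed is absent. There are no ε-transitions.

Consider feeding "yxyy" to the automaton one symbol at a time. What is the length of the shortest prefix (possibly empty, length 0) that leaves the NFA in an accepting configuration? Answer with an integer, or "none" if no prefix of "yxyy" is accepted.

4

Start in {s0}.
Read 'y': {s0} → {s4}.
Read 'x': {s4} → {s1}.
Read 'y': {s1} → {s3}.
Read 'y': {s3} → {s2}.
None of the earlier sets intersect F, but {s2} does.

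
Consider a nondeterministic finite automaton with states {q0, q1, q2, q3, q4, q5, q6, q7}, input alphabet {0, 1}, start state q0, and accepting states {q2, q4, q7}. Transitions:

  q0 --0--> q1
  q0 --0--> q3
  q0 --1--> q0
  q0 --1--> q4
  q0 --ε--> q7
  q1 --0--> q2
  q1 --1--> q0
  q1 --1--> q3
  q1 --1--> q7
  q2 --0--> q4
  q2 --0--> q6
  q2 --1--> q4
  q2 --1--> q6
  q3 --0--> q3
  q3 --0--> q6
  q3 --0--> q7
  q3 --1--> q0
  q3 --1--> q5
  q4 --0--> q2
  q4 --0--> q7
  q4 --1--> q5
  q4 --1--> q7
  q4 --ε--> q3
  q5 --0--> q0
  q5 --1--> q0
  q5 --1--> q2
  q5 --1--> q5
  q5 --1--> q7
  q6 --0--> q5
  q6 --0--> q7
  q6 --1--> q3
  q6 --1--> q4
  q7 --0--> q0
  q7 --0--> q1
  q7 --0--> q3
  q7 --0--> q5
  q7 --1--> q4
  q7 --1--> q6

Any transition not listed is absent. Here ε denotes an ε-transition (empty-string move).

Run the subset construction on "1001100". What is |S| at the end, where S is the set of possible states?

8

Start: ε-closure({q0}) = {q0, q7}.
Read '1': q0→{q0, q4}, q7→{q4, q6}; union {q0, q4, q6}; ε-closure = {q0, q3, q4, q6, q7}.
Read '0': q0→{q1, q3}, q3→{q3, q6, q7}, q4→{q2, q7}, q6→{q5, q7}, q7→{q0, q1, q3, q5}; now {q0, q1, q2, q3, q5, q6, q7}.
Read '0': q0→{q1, q3}, q1→{q2}, q2→{q4, q6}, q3→{q3, q6, q7}, q5→{q0}, q6→{q5, q7}, q7→{q0, q1, q3, q5}; now {q0, q1, q2, q3, q4, q5, q6, q7}.
Read '1': q0→{q0, q4}, q1→{q0, q3, q7}, q2→{q4, q6}, q3→{q0, q5}, q4→{q5, q7}, q5→{q0, q2, q5, q7}, q6→{q3, q4}, q7→{q4, q6}; now {q0, q2, q3, q4, q5, q6, q7}.
Read '1': q0→{q0, q4}, q2→{q4, q6}, q3→{q0, q5}, q4→{q5, q7}, q5→{q0, q2, q5, q7}, q6→{q3, q4}, q7→{q4, q6}; now {q0, q2, q3, q4, q5, q6, q7}.
Read '0': q0→{q1, q3}, q2→{q4, q6}, q3→{q3, q6, q7}, q4→{q2, q7}, q5→{q0}, q6→{q5, q7}, q7→{q0, q1, q3, q5}; now {q0, q1, q2, q3, q4, q5, q6, q7}.
Read '0': q0→{q1, q3}, q1→{q2}, q2→{q4, q6}, q3→{q3, q6, q7}, q4→{q2, q7}, q5→{q0}, q6→{q5, q7}, q7→{q0, q1, q3, q5}; now {q0, q1, q2, q3, q4, q5, q6, q7}.
That set has 8 states.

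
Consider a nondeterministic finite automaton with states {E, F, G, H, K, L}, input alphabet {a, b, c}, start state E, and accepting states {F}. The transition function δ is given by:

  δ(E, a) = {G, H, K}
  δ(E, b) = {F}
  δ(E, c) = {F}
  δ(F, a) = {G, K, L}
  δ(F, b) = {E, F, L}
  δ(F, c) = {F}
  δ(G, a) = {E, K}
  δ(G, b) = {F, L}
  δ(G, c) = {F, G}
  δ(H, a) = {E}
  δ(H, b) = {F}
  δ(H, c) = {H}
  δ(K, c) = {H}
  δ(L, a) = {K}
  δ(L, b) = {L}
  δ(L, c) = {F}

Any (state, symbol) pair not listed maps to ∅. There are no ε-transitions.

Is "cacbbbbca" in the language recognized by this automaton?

No

Start in {E}.
Read 'c': E→{F}; now {F}.
Read 'a': F→{G, K, L}; now {G, K, L}.
Read 'c': G→{F, G}, K→{H}, L→{F}; now {F, G, H}.
Read 'b': F→{E, F, L}, G→{F, L}, H→{F}; now {E, F, L}.
Read 'b': E→{F}, F→{E, F, L}, L→{L}; now {E, F, L}.
Read 'b': E→{F}, F→{E, F, L}, L→{L}; now {E, F, L}.
Read 'b': E→{F}, F→{E, F, L}, L→{L}; now {E, F, L}.
Read 'c': E→{F}, F→{F}, L→{F}; now {F}.
Read 'a': F→{G, K, L}; now {G, K, L}.
The final set {G, K, L} contains no accepting state.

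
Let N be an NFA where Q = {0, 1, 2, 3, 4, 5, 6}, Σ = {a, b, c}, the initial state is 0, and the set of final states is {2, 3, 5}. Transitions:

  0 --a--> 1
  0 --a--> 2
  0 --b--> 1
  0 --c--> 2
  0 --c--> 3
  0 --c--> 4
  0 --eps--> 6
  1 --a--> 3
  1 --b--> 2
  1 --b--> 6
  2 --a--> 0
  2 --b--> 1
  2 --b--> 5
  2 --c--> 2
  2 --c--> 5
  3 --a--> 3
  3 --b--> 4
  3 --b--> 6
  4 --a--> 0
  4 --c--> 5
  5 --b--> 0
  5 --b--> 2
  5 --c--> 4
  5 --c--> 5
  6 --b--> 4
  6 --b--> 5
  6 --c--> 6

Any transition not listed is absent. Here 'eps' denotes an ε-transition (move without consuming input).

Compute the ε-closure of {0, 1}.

{0, 1, 6}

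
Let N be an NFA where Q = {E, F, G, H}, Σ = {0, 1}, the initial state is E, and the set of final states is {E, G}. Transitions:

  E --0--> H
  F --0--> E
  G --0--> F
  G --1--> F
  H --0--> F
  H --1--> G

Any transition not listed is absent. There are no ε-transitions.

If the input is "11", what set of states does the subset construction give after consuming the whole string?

Start in {E}.
Read '1': {E} → ∅.
The set is empty and remains empty for the remaining 1 symbol.

∅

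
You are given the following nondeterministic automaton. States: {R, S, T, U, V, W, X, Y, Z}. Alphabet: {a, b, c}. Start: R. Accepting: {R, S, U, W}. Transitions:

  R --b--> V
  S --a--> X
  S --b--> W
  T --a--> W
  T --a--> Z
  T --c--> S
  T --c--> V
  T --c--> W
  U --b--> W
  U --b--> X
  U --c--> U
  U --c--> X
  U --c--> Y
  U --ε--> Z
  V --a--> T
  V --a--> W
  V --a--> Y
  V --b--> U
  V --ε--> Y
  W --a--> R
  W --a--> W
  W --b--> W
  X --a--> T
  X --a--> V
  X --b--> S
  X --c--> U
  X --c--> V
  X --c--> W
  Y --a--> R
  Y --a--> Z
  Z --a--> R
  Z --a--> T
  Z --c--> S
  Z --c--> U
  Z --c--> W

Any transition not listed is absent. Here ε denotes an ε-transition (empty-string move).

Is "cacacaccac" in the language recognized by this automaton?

No

Start in {R}.
Read 'c': {R} → ∅.
The set is empty and remains empty for the remaining 9 symbols.
The final set ∅ contains no accepting state.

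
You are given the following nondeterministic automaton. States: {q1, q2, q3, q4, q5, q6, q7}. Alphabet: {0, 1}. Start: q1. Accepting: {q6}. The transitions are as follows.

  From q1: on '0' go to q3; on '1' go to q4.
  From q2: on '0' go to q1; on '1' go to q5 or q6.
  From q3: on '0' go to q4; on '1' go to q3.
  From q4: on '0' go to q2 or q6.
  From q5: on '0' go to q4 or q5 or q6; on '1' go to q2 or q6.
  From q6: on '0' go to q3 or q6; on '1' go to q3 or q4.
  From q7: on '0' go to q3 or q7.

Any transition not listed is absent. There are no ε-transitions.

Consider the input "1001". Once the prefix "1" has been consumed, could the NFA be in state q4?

Yes

Start in {q1}.
Read '1': {q1} → {q4}.
State q4 is in {q4}.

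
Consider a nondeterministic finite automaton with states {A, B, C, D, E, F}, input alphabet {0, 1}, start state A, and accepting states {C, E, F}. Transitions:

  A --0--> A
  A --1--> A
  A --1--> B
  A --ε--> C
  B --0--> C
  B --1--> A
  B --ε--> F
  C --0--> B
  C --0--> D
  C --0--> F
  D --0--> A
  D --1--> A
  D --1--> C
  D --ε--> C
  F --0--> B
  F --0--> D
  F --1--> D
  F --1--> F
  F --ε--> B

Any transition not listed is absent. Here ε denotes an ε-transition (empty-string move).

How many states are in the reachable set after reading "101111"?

Start: ε-closure({A}) = {A, C}.
Read '1': A→{A, B}, C→∅; union {A, B}; ε-closure = {A, B, C, F}.
Read '0': A→{A}, B→{C}, C→{B, D, F}, F→{B, D}; now {A, B, C, D, F}.
Read '1': A→{A, B}, B→{A}, C→∅, D→{A, C}, F→{D, F}; now {A, B, C, D, F}.
Read '1': A→{A, B}, B→{A}, C→∅, D→{A, C}, F→{D, F}; now {A, B, C, D, F}.
Read '1': A→{A, B}, B→{A}, C→∅, D→{A, C}, F→{D, F}; now {A, B, C, D, F}.
Read '1': A→{A, B}, B→{A}, C→∅, D→{A, C}, F→{D, F}; now {A, B, C, D, F}.
That set has 5 states.

5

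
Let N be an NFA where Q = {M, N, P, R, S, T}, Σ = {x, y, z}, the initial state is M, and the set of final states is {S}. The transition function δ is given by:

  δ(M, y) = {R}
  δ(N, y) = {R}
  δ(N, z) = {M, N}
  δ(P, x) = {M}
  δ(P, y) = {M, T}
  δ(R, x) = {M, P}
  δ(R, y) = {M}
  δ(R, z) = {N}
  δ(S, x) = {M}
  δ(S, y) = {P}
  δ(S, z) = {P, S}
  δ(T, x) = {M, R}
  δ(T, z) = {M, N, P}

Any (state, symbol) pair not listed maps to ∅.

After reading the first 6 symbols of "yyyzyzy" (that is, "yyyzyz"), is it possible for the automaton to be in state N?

Yes

Start in {M}.
Read 'y': M→{R}; now {R}.
Read 'y': R→{M}; now {M}.
Read 'y': M→{R}; now {R}.
Read 'z': R→{N}; now {N}.
Read 'y': N→{R}; now {R}.
Read 'z': R→{N}; now {N}.
State N is in {N}.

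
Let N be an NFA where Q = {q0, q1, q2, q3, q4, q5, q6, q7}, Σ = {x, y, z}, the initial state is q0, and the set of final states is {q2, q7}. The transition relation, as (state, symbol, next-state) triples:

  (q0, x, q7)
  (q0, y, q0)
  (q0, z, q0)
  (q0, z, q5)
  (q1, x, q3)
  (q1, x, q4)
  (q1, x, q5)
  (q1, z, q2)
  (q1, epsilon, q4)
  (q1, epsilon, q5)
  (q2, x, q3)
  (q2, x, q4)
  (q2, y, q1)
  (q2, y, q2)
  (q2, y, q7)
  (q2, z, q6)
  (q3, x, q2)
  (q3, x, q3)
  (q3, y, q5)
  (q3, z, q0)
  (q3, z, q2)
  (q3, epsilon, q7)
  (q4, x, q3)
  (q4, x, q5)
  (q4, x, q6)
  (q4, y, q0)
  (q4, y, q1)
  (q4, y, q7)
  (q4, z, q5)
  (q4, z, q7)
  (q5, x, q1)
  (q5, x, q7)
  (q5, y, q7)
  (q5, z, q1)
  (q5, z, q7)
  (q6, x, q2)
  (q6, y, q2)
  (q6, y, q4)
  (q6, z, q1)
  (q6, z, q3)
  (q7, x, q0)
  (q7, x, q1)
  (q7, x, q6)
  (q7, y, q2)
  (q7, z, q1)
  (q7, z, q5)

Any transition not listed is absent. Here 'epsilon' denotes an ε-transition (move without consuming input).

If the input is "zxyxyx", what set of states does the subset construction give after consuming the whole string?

{q0, q1, q3, q4, q5, q6, q7}

Start in {q0}.
Read 'z': q0→{q0, q5}; now {q0, q5}.
Read 'x': q0→{q7}, q5→{q1, q7}; union {q1, q7}; ε-closure = {q1, q4, q5, q7}.
Read 'y': q1→∅, q4→{q0, q1, q7}, q5→{q7}, q7→{q2}; union {q0, q1, q2, q7}; ε-closure = {q0, q1, q2, q4, q5, q7}.
Read 'x': q0→{q7}, q1→{q3, q4, q5}, q2→{q3, q4}, q4→{q3, q5, q6}, q5→{q1, q7}, q7→{q0, q1, q6}; now {q0, q1, q3, q4, q5, q6, q7}.
Read 'y': q0→{q0}, q1→∅, q3→{q5}, q4→{q0, q1, q7}, q5→{q7}, q6→{q2, q4}, q7→{q2}; now {q0, q1, q2, q4, q5, q7}.
Read 'x': q0→{q7}, q1→{q3, q4, q5}, q2→{q3, q4}, q4→{q3, q5, q6}, q5→{q1, q7}, q7→{q0, q1, q6}; now {q0, q1, q3, q4, q5, q6, q7}.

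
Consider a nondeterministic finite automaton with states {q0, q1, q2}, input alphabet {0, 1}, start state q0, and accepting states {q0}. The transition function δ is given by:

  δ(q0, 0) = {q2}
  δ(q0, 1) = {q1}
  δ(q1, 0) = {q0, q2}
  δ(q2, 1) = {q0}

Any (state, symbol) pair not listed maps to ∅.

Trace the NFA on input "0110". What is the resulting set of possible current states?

{q0, q2}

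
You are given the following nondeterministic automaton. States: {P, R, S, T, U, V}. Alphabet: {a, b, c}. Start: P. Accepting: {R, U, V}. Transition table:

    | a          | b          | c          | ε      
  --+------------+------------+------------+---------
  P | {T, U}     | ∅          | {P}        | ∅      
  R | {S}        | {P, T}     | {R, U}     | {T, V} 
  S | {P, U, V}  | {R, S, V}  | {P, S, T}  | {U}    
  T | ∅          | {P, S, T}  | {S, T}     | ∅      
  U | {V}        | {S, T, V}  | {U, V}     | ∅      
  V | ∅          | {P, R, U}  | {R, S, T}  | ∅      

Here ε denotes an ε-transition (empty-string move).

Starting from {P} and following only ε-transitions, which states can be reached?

{P}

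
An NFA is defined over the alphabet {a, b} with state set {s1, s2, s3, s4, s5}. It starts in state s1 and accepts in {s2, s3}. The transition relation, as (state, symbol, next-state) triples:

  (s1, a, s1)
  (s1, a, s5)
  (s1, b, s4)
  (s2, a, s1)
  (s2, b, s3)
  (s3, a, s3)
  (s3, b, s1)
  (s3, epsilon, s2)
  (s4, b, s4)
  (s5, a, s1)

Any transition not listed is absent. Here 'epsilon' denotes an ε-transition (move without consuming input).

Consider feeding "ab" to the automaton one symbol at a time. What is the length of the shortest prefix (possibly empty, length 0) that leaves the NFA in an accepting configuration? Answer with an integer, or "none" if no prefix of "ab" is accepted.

none

Start in {s1}.
Read 'a': {s1} → {s1, s5}.
Read 'b': {s1, s5} → {s4}.
No reachable set along the way intersects F.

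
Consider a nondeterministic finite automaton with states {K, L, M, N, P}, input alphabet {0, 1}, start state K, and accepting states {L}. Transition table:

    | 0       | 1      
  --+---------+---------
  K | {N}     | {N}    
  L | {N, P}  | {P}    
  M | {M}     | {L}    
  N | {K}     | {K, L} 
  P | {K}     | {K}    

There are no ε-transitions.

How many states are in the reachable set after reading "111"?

2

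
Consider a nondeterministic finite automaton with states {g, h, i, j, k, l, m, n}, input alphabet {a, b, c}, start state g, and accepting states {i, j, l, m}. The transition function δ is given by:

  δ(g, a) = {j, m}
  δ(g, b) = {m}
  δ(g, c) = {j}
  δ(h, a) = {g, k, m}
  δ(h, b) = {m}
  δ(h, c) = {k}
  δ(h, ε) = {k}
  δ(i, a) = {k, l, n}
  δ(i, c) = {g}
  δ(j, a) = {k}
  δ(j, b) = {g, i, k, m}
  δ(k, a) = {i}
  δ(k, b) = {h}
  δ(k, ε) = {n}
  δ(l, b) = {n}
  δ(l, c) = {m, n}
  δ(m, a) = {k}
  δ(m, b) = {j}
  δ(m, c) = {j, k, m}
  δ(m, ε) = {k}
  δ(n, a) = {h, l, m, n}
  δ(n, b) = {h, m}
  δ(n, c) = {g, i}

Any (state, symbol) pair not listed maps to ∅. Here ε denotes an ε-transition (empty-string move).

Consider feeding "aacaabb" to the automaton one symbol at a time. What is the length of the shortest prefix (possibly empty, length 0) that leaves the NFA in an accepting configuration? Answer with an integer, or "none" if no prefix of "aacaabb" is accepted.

1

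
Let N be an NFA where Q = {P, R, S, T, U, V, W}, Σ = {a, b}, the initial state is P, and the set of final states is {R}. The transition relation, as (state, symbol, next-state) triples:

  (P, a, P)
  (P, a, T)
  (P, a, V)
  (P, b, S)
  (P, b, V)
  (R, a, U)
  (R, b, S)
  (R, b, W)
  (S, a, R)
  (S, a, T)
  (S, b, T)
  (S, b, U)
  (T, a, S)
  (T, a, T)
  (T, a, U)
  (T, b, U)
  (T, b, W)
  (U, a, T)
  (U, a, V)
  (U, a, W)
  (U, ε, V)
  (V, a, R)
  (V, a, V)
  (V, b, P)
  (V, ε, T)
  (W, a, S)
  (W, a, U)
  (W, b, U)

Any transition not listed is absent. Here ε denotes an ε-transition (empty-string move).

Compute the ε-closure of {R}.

{R}

Begin with {R}.
No ε-moves leave this set, so the closure equals the set itself.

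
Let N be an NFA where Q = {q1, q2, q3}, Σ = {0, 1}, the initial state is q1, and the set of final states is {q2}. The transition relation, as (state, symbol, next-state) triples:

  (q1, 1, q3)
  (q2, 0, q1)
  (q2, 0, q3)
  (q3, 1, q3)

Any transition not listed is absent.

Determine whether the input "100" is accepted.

Start in {q1}.
Read '1': q1→{q3}; now {q3}.
Read '0': q3→∅; now ∅.
The set is empty and remains empty for the remaining 1 symbol.
The final set ∅ contains no accepting state.

No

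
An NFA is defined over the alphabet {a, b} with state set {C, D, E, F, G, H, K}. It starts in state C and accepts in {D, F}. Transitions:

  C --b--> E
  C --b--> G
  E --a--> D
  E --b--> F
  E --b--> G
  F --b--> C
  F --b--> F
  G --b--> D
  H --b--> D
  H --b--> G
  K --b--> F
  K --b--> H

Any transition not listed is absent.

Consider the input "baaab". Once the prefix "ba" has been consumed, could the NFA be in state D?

Yes

Start in {C}.
Read 'b': C→{E, G}; now {E, G}.
Read 'a': E→{D}, G→∅; now {D}.
State D is in {D}.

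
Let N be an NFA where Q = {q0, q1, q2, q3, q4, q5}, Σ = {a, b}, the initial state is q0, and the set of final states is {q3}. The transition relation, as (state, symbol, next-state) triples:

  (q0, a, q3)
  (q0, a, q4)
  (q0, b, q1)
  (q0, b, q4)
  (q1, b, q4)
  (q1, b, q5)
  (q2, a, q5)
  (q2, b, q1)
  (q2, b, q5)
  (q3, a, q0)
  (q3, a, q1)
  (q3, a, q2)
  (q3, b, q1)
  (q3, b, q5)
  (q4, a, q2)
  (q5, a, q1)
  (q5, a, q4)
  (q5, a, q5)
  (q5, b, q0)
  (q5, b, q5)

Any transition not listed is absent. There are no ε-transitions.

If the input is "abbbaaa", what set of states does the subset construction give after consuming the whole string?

Start in {q0}.
Read 'a': {q0} → {q3, q4}.
Read 'b': {q3, q4} → {q1, q5}.
Read 'b': {q1, q5} → {q0, q4, q5}.
Read 'b': {q0, q4, q5} → {q0, q1, q4, q5}.
Read 'a': {q0, q1, q4, q5} → {q1, q2, q3, q4, q5}.
Read 'a': {q1, q2, q3, q4, q5} → {q0, q1, q2, q4, q5}.
Read 'a': {q0, q1, q2, q4, q5} → {q1, q2, q3, q4, q5}.

{q1, q2, q3, q4, q5}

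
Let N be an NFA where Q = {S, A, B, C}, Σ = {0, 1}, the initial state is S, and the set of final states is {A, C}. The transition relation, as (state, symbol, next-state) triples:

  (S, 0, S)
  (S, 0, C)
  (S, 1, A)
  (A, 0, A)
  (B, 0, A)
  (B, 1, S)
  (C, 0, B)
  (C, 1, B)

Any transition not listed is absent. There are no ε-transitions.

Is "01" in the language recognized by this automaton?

Start in {S}.
Read '0': S→{S, C}; now {S, C}.
Read '1': S→{A}, C→{B}; now {A, B}.
The final set {A, B} contains the accepting state A.

Yes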